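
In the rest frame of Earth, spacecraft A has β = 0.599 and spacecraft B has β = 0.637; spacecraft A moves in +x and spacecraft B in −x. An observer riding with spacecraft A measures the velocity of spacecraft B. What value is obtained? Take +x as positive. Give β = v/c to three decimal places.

β_A = 0.599, β_B = -0.637.
Transform to A's frame with the inverse velocity-addition law: u' = (u − v)/(1 − uv/c²), taking u = β_B and v = β_A.
u' = (-0.637 − 0.599) / (1 − (0.599)(-0.637)) = -1.2360/1.3816 = -0.8946.

β = -0.895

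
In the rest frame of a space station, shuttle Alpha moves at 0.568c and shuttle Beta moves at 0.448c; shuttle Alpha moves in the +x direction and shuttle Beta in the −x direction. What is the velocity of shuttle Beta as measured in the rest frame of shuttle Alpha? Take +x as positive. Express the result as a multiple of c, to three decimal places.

-0.810c

β_A = 0.568, β_B = -0.448.
Transform to A's frame with the inverse velocity-addition law: u' = (u − v)/(1 − uv/c²), taking u = β_B and v = β_A.
u' = (-0.448 − 0.568) / (1 − (0.568)(-0.448)) = -1.0160/1.2545 = -0.8099.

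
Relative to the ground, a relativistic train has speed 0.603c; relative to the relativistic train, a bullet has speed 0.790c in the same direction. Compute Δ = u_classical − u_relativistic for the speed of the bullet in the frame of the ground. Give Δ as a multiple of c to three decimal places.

Galilean: u_cl = 0.790 + 0.603 = 1.3930.
Relativistic: u_rel = (0.790 + 0.603) / (1 + 0.790·0.603) = 1.3930/1.4764 = 0.9435.
Δ = 1.3930 − 0.9435 = 0.4495.
(The classical prediction exceeds c; the relativistic result does not.)

Δ = 0.449c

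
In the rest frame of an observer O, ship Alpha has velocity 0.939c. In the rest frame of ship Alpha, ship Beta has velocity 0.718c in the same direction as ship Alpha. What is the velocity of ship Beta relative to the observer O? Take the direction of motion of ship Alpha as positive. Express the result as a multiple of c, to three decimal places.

With v = 0.939 and u' = 0.718 (in units of c),
u = (u' + v)/(1 + u'v/c²):
u = (0.718 + 0.939) / (1 + 0.718·0.939) = 1.6570/1.6742 = 0.9897

0.990c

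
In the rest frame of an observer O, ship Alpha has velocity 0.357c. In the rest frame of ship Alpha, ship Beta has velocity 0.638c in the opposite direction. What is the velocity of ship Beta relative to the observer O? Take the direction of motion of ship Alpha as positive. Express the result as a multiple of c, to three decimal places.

-0.364c

With v = 0.357 and u' = -0.638 (in units of c),
u = (u' + v)/(1 + u'v/c²):
u = (-0.638 + 0.357) / (1 + (-0.638)·0.357) = -0.2810/0.7722 = -0.3639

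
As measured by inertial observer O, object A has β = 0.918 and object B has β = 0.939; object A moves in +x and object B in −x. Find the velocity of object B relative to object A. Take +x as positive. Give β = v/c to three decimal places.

β_A = 0.918, β_B = -0.939.
Transform to A's frame with the inverse velocity-addition law: u' = (u − v)/(1 − uv/c²), taking u = β_B and v = β_A.
u' = (-0.939 − 0.918) / (1 − (0.918)(-0.939)) = -1.8570/1.8620 = -0.9973.

β = -0.997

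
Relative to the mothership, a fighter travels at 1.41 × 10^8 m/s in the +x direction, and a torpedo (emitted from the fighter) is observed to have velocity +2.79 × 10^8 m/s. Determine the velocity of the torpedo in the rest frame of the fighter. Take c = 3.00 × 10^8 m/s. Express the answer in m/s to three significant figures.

v = 0.470c, u = 0.930c.
Invert the composition law: u' = (u − v)/(1 − uv/c²).
u' = (0.930 − 0.470) / (1 − (0.930)(0.470)) = 0.4600/0.5629 = 0.8172.
u' = 0.8172 × 3.00 × 10^8 m/s.

+2.45 × 10^8 m/s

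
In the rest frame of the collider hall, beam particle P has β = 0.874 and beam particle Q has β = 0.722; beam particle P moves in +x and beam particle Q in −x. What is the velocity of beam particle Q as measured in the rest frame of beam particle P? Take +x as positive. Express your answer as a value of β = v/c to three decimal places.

β_A = 0.874, β_B = -0.722.
Transform to A's frame with the inverse velocity-addition law: u' = (u − v)/(1 − uv/c²), taking u = β_B and v = β_A.
u' = (-0.722 − 0.874) / (1 − (0.874)(-0.722)) = -1.5960/1.6310 = -0.9785.

β = -0.979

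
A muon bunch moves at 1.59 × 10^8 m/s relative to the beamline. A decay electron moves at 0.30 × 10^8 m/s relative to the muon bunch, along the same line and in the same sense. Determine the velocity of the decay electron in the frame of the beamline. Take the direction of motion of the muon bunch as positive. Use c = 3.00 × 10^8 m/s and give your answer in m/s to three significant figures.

1.79 × 10^8 m/s

In units of c (dividing by 3.00 × 10^8 m/s): v = 0.530, u' = 0.100.
u = (u' + v)/(1 + u'v/c²):
u = (0.100 + 0.530) / (1 + 0.100·0.530) = 0.6300/1.0530 = 0.5983
Converting back: u = 0.5983 × 3.00 × 10^8 m/s.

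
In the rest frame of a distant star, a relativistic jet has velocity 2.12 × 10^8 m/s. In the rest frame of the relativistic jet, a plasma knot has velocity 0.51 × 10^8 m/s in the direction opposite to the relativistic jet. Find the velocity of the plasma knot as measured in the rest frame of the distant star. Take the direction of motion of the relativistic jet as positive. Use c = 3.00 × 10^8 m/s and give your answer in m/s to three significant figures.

+1.83 × 10^8 m/s

In units of c (dividing by 3.00 × 10^8 m/s): v = 0.707, u' = -0.170.
u = (u' + v)/(1 + u'v/c²):
u = (-0.170 + 0.707) / (1 + (-0.170)·0.707) = 0.5367/0.8799 = 0.6099
Converting back: u = 0.6099 × 3.00 × 10^8 m/s.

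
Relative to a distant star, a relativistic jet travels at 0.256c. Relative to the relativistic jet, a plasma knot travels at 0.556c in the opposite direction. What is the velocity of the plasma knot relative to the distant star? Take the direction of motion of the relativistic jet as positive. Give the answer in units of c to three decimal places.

-0.350c

With v = 0.256 and u' = -0.556 (in units of c),
u = (u' + v)/(1 + u'v/c²):
u = (-0.556 + 0.256) / (1 + (-0.556)·0.256) = -0.3000/0.8577 = -0.3498
(Galilean addition would give -0.300c.)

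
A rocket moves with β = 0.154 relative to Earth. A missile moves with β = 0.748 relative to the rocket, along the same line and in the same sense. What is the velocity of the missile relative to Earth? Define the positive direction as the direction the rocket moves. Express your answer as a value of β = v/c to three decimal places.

β = 0.809

With v = 0.154 and u' = 0.748 (in units of c),
u = (u' + v)/(1 + u'v/c²):
u = (0.748 + 0.154) / (1 + 0.748·0.154) = 0.9020/1.1152 = 0.8088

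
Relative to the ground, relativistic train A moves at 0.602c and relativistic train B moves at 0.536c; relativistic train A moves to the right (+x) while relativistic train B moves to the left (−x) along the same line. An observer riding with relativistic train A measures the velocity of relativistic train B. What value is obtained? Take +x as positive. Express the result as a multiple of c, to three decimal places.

-0.860c

β_A = 0.602, β_B = -0.536.
Transform to A's frame with the inverse velocity-addition law: u' = (u − v)/(1 − uv/c²), taking u = β_B and v = β_A.
u' = (-0.536 − 0.602) / (1 − (0.602)(-0.536)) = -1.1380/1.3227 = -0.8604.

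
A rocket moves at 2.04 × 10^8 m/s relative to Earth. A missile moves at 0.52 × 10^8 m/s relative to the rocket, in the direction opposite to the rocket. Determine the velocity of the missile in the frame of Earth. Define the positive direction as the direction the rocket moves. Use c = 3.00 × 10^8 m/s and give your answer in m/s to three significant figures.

+1.72 × 10^8 m/s

In units of c (dividing by 3.00 × 10^8 m/s): v = 0.680, u' = -0.173.
u = (u' + v)/(1 + u'v/c²):
u = (-0.173 + 0.680) / (1 + (-0.173)·0.680) = 0.5067/0.8821 = 0.5744
(Galilean addition would give +0.507c.)
Converting back: u = 0.5744 × 3.00 × 10^8 m/s.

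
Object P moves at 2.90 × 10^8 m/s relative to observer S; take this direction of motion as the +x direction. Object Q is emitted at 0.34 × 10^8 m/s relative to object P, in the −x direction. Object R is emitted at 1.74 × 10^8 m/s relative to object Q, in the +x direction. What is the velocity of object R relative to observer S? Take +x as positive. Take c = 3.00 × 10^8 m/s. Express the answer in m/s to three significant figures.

+2.97 × 10^8 m/s

Apply u = (u' + v)/(1 + u'v/c²) successively, working outward toward observer S.
(Dividing each given speed by c = 3.00 × 10^8 m/s to work in units of c.)
Start: velocity of object P relative to observer S = 0.9667c.
Compose with object Q (u' = -0.113 in object P frame): u_1 = (-0.113 + 0.967) / (1 + (-0.113)·0.967) = 0.8533/0.8904 = 0.9583.
Compose with object R (u' = 0.580 in object Q frame): u_2 = (0.580 + 0.958) / (1 + 0.580·0.958) = 1.5383/1.5558 = 0.9887.
So u = 0.9887 × 3.00 × 10^8 m/s.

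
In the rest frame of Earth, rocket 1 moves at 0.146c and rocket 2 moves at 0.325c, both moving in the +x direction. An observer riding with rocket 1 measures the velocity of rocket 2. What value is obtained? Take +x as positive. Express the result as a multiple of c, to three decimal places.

+0.188c

β_A = 0.146, β_B = 0.325.
Transform to A's frame with the inverse velocity-addition law: u' = (u − v)/(1 − uv/c²), taking u = β_B and v = β_A.
u' = (0.325 − 0.146) / (1 − (0.146)(0.325)) = 0.1790/0.9526 = 0.1879.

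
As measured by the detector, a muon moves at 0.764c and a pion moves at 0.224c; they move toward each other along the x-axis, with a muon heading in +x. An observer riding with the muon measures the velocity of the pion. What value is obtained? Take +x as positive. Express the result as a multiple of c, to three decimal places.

-0.844c

β_A = 0.764, β_B = -0.224.
Transform to A's frame with the inverse velocity-addition law: u' = (u − v)/(1 − uv/c²), taking u = β_B and v = β_A.
u' = (-0.224 − 0.764) / (1 − (0.764)(-0.224)) = -0.9880/1.1711 = -0.8436.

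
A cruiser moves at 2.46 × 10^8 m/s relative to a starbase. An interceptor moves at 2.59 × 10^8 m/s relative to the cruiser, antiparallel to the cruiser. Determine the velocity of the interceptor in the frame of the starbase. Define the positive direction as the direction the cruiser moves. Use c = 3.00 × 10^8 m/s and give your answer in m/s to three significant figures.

In units of c (dividing by 3.00 × 10^8 m/s): v = 0.820, u' = -0.863.
u = (u' + v)/(1 + u'v/c²):
u = (-0.863 + 0.820) / (1 + (-0.863)·0.820) = -0.0433/0.2921 = -0.1484
(Galilean addition would give -0.043c.)
Converting back: u = -0.1484 × 3.00 × 10^8 m/s.

-4.45 × 10^7 m/s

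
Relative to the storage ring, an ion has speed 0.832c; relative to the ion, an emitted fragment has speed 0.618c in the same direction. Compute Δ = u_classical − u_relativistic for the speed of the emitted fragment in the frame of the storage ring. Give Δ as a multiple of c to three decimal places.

Galilean: u_cl = 0.618 + 0.832 = 1.4500.
Relativistic: u_rel = (0.618 + 0.832) / (1 + 0.618·0.832) = 1.4500/1.5142 = 0.9576.
Δ = 1.4500 − 0.9576 = 0.4924.
(The classical prediction exceeds c; the relativistic result does not.)

Δ = 0.492c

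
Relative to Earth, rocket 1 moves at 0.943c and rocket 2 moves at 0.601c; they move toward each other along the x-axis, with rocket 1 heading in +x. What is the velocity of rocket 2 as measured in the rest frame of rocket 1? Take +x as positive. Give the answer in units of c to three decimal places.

-0.985c

β_A = 0.943, β_B = -0.601.
Transform to A's frame with the inverse velocity-addition law: u' = (u − v)/(1 − uv/c²), taking u = β_B and v = β_A.
u' = (-0.601 − 0.943) / (1 − (0.943)(-0.601)) = -1.5440/1.5667 = -0.9855.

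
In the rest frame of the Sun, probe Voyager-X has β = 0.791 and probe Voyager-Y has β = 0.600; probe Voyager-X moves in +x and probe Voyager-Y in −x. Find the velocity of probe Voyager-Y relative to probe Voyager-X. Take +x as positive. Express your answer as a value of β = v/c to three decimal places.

β_A = 0.791, β_B = -0.600.
Transform to A's frame with the inverse velocity-addition law: u' = (u − v)/(1 − uv/c²), taking u = β_B and v = β_A.
u' = (-0.600 − 0.791) / (1 − (0.791)(-0.600)) = -1.3910/1.4746 = -0.9433.

β = -0.943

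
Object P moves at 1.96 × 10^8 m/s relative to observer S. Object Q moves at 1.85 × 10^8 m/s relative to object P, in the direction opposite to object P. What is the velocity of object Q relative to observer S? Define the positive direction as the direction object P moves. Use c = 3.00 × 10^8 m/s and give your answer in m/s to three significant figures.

In units of c (dividing by 3.00 × 10^8 m/s): v = 0.653, u' = -0.617.
u = (u' + v)/(1 + u'v/c²):
u = (-0.617 + 0.653) / (1 + (-0.617)·0.653) = 0.0367/0.5971 = 0.0614
(Galilean addition would give +0.037c.)
Converting back: u = 0.0614 × 3.00 × 10^8 m/s.

+1.84 × 10^7 m/s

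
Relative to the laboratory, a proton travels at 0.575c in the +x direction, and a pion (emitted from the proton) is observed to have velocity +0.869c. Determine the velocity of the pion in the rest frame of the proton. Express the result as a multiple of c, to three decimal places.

Invert the composition law: u' = (u − v)/(1 − uv/c²).
u' = (0.869 − 0.575) / (1 − (0.869)(0.575)) = 0.2940/0.5003 = 0.5876.

+0.588c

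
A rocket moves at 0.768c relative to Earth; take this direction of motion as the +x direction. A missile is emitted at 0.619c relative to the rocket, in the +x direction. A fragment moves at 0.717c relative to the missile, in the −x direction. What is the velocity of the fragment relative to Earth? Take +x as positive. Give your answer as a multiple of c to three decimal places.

Apply u = (u' + v)/(1 + u'v/c²) successively, working outward toward Earth.
Start: velocity of the rocket relative to Earth = 0.7680c.
Compose with the missile (u' = 0.619 in the rocket frame): u_1 = (0.619 + 0.768) / (1 + 0.619·0.768) = 1.3870/1.4754 = 0.9401.
Compose with the fragment (u' = -0.717 in the missile frame): u_2 = (-0.717 + 0.940) / (1 + (-0.717)·0.940) = 0.2231/0.3260 = 0.6844.

+0.684c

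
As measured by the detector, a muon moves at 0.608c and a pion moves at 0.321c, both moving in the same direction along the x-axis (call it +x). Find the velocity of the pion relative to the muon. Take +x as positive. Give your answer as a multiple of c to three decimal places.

β_A = 0.608, β_B = 0.321.
Transform to A's frame with the inverse velocity-addition law: u' = (u − v)/(1 − uv/c²), taking u = β_B and v = β_A.
u' = (0.321 − 0.608) / (1 − (0.608)(0.321)) = -0.2870/0.8048 = -0.3566.

-0.357c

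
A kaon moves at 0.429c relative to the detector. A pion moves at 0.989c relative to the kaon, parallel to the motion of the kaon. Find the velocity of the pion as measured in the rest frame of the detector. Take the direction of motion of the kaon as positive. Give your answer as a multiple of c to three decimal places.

0.996c

With v = 0.429 and u' = 0.989 (in units of c),
u = (u' + v)/(1 + u'v/c²):
u = (0.989 + 0.429) / (1 + 0.989·0.429) = 1.4180/1.4243 = 0.9956
(Galilean addition would give +1.418c, exceeding c.)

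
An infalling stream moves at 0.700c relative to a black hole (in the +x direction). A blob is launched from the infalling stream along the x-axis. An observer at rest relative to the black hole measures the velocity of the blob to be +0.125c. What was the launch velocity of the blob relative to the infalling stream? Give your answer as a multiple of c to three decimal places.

Invert the composition law: u' = (u − v)/(1 − uv/c²).
u' = (0.125 − 0.700) / (1 − (0.125)(0.700)) = -0.5750/0.9125 = -0.6301.

-0.630c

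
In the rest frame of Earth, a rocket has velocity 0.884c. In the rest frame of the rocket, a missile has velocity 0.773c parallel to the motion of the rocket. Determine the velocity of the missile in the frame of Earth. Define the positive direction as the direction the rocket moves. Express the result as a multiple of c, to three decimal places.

With v = 0.884 and u' = 0.773 (in units of c),
u = (u' + v)/(1 + u'v/c²):
u = (0.773 + 0.884) / (1 + 0.773·0.884) = 1.6570/1.6833 = 0.9844
(Galilean addition would give +1.657c, exceeding c.)

0.984c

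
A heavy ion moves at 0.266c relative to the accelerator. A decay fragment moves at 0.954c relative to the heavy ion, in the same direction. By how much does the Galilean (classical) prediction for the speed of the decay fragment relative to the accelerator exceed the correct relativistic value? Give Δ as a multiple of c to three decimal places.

Galilean: u_cl = 0.954 + 0.266 = 1.2200.
Relativistic: u_rel = (0.954 + 0.266) / (1 + 0.954·0.266) = 1.2200/1.2538 = 0.9731.
Δ = 1.2200 − 0.9731 = 0.2469.
(The classical prediction exceeds c; the relativistic result does not.)

Δ = 0.247c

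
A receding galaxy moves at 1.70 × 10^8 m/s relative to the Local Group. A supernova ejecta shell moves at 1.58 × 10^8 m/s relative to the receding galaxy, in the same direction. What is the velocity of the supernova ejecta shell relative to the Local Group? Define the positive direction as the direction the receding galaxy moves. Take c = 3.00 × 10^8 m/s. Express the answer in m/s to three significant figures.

In units of c (dividing by 3.00 × 10^8 m/s): v = 0.567, u' = 0.527.
u = (u' + v)/(1 + u'v/c²):
u = (0.527 + 0.567) / (1 + 0.527·0.567) = 1.0933/1.2984 = 0.8420
Converting back: u = 0.8420 × 3.00 × 10^8 m/s.

2.53 × 10^8 m/s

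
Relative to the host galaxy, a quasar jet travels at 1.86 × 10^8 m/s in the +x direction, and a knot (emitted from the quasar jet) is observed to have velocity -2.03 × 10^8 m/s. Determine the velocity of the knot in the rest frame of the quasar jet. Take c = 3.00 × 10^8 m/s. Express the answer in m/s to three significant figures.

v = 0.620c, u = -0.677c.
Invert the composition law: u' = (u − v)/(1 − uv/c²).
u' = (-0.677 − 0.620) / (1 − (-0.677)(0.620)) = -1.2967/1.4195 = -0.9134.
u' = -0.9134 × 3.00 × 10^8 m/s.

-2.74 × 10^8 m/s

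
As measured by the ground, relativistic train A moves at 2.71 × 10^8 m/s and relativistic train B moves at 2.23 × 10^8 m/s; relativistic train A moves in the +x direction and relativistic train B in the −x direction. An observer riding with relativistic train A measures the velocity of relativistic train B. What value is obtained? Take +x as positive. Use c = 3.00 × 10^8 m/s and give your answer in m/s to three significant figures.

-2.96 × 10^8 m/s

β_A = 0.903, β_B = -0.743 (dividing each by c = 3.00 × 10^8 m/s).
Transform to A's frame with the inverse velocity-addition law: u' = (u − v)/(1 − uv/c²), taking u = β_B and v = β_A.
u' = (-0.743 − 0.903) / (1 − (0.903)(-0.743)) = -1.6467/1.6715 = -0.9852.
u' = -0.9852 × 3.00 × 10^8 m/s.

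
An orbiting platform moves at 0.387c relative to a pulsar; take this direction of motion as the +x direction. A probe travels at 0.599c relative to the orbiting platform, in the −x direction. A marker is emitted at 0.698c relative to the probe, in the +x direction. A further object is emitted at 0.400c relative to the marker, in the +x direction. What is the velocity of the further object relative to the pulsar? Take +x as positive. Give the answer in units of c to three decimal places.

+0.763c

Apply u = (u' + v)/(1 + u'v/c²) successively, working outward toward the pulsar.
Start: velocity of the orbiting platform relative to the pulsar = 0.3870c.
Compose with the probe (u' = -0.599 in the orbiting platform frame): u_1 = (-0.599 + 0.387) / (1 + (-0.599)·0.387) = -0.2120/0.7682 = -0.2760.
Compose with the marker (u' = 0.698 in the probe frame): u_2 = (0.698 + (-0.276)) / (1 + 0.698·(-0.276)) = 0.4220/0.8074 = 0.5227.
Compose with the further object (u' = 0.400 in the marker frame): u_3 = (0.400 + 0.523) / (1 + 0.400·0.523) = 0.9227/1.2091 = 0.7632.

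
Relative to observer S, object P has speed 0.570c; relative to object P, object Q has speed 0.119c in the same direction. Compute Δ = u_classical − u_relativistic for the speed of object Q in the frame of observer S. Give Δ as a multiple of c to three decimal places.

Δ = 0.044c

Galilean: u_cl = 0.119 + 0.570 = 0.6890.
Relativistic: u_rel = (0.119 + 0.570) / (1 + 0.119·0.570) = 0.6890/1.0678 = 0.6452.
Δ = 0.6890 − 0.6452 = 0.0438.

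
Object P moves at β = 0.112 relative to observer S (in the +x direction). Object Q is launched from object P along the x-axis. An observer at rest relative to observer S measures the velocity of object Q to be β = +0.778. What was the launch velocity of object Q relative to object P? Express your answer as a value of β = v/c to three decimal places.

Invert the composition law: u' = (u − v)/(1 − uv/c²).
u' = (0.778 − 0.112) / (1 − (0.778)(0.112)) = 0.6660/0.9129 = 0.7296.

β = +0.730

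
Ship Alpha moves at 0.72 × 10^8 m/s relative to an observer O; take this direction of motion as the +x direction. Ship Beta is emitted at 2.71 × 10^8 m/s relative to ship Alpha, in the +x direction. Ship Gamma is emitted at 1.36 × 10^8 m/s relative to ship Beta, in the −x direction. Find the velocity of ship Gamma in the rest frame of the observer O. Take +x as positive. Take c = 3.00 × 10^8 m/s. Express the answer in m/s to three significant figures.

Apply u = (u' + v)/(1 + u'v/c²) successively, working outward toward the observer O.
(Dividing each given speed by c = 3.00 × 10^8 m/s to work in units of c.)
Start: velocity of ship Alpha relative to the observer O = 0.2400c.
Compose with ship Beta (u' = 0.903 in ship Alpha frame): u_1 = (0.903 + 0.240) / (1 + 0.903·0.240) = 1.1433/1.2168 = 0.9396.
Compose with ship Gamma (u' = -0.453 in ship Beta frame): u_2 = (-0.453 + 0.940) / (1 + (-0.453)·0.940) = 0.4863/0.5740 = 0.8471.
So u = 0.8471 × 3.00 × 10^8 m/s.

+2.54 × 10^8 m/s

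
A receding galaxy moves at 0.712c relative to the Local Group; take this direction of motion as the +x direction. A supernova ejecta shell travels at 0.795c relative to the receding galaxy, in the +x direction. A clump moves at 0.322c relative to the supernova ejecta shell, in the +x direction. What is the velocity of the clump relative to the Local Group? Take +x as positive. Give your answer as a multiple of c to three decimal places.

Apply u = (u' + v)/(1 + u'v/c²) successively, working outward toward the Local Group.
Start: velocity of the receding galaxy relative to the Local Group = 0.7120c.
Compose with the supernova ejecta shell (u' = 0.795 in the receding galaxy frame): u_1 = (0.795 + 0.712) / (1 + 0.795·0.712) = 1.5070/1.5660 = 0.9623.
Compose with the clump (u' = 0.322 in the supernova ejecta shell frame): u_2 = (0.322 + 0.962) / (1 + 0.322·0.962) = 1.2843/1.3099 = 0.9805.

0.980c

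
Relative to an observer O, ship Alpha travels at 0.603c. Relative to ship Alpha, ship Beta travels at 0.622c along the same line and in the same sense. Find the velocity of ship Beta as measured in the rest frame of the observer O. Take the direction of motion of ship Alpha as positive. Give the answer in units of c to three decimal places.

0.891c

With v = 0.603 and u' = 0.622 (in units of c),
u = (u' + v)/(1 + u'v/c²):
u = (0.622 + 0.603) / (1 + 0.622·0.603) = 1.2250/1.3751 = 0.8909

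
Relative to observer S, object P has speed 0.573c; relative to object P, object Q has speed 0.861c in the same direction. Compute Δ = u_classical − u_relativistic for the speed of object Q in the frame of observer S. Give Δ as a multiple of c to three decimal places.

Δ = 0.474c

Galilean: u_cl = 0.861 + 0.573 = 1.4340.
Relativistic: u_rel = (0.861 + 0.573) / (1 + 0.861·0.573) = 1.4340/1.4934 = 0.9603.
Δ = 1.4340 − 0.9603 = 0.4737.
(The classical prediction exceeds c; the relativistic result does not.)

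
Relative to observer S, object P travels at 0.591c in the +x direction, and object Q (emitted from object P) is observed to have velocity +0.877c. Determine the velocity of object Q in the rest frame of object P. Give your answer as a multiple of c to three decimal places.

+0.594c

Invert the composition law: u' = (u − v)/(1 − uv/c²).
u' = (0.877 − 0.591) / (1 − (0.877)(0.591)) = 0.2860/0.4817 = 0.5937.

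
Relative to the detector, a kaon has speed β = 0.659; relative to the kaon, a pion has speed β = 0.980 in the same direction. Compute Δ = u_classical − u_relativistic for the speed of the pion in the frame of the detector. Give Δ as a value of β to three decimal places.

Δ = 0.643

Galilean: u_cl = 0.980 + 0.659 = 1.6390.
Relativistic: u_rel = (0.980 + 0.659) / (1 + 0.980·0.659) = 1.6390/1.6458 = 0.9959.
Δ = 1.6390 − 0.9959 = 0.6431.
(The classical prediction exceeds c; the relativistic result does not.)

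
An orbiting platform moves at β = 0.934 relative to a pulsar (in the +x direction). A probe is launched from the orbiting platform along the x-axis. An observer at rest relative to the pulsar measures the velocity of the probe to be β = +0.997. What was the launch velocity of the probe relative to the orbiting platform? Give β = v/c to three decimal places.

Invert the composition law: u' = (u − v)/(1 − uv/c²).
u' = (0.997 − 0.934) / (1 − (0.997)(0.934)) = 0.0630/0.0688 = 0.9157.

β = +0.916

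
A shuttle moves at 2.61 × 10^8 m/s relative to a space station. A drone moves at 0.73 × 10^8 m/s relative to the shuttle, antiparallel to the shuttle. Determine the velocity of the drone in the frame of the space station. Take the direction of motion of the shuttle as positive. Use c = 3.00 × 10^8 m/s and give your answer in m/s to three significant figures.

In units of c (dividing by 3.00 × 10^8 m/s): v = 0.870, u' = -0.243.
u = (u' + v)/(1 + u'v/c²):
u = (-0.243 + 0.870) / (1 + (-0.243)·0.870) = 0.6267/0.7883 = 0.7950
(Galilean addition would give +0.627c.)
Converting back: u = 0.7950 × 3.00 × 10^8 m/s.

+2.38 × 10^8 m/s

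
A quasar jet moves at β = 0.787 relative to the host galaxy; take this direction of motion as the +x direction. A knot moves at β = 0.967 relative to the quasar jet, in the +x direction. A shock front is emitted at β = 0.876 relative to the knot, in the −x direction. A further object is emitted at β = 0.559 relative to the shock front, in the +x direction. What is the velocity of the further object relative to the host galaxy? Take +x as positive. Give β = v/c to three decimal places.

Apply u = (u' + v)/(1 + u'v/c²) successively, working outward toward the host galaxy.
Start: velocity of the quasar jet relative to the host galaxy = 0.7870c.
Compose with the knot (u' = 0.967 in the quasar jet frame): u_1 = (0.967 + 0.787) / (1 + 0.967·0.787) = 1.7540/1.7610 = 0.9960.
Compose with the shock front (u' = -0.876 in the knot frame): u_2 = (-0.876 + 0.996) / (1 + (-0.876)·0.996) = 0.1200/0.1275 = 0.9413.
Compose with the further object (u' = 0.559 in the shock front frame): u_3 = (0.559 + 0.941) / (1 + 0.559·0.941) = 1.5003/1.5262 = 0.9830.

β = +0.983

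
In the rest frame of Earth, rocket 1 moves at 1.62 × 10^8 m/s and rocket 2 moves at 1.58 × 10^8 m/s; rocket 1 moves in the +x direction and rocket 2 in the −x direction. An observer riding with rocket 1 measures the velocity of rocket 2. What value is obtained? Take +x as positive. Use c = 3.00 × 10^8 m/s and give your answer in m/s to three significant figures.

-2.49 × 10^8 m/s

β_A = 0.540, β_B = -0.527 (dividing each by c = 3.00 × 10^8 m/s).
Transform to A's frame with the inverse velocity-addition law: u' = (u − v)/(1 − uv/c²), taking u = β_B and v = β_A.
u' = (-0.527 − 0.540) / (1 − (0.540)(-0.527)) = -1.0667/1.2844 = -0.8305.
u' = -0.8305 × 3.00 × 10^8 m/s.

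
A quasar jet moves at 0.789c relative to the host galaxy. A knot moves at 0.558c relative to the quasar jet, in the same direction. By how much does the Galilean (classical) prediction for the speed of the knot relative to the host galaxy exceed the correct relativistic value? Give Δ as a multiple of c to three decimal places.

Δ = 0.412c

Galilean: u_cl = 0.558 + 0.789 = 1.3470.
Relativistic: u_rel = (0.558 + 0.789) / (1 + 0.558·0.789) = 1.3470/1.4403 = 0.9352.
Δ = 1.3470 − 0.9352 = 0.4118.
(The classical prediction exceeds c; the relativistic result does not.)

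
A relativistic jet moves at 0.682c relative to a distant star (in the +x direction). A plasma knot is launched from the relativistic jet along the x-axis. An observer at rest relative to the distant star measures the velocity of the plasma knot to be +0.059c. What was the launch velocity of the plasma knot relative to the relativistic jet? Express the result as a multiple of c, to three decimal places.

-0.649c

Invert the composition law: u' = (u − v)/(1 − uv/c²).
u' = (0.059 − 0.682) / (1 − (0.059)(0.682)) = -0.6230/0.9598 = -0.6491.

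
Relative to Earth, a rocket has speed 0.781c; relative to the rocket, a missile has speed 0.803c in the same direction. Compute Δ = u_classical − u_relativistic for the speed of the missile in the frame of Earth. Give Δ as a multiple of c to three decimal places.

Δ = 0.611c

Galilean: u_cl = 0.803 + 0.781 = 1.5840.
Relativistic: u_rel = (0.803 + 0.781) / (1 + 0.803·0.781) = 1.5840/1.6271 = 0.9735.
Δ = 1.5840 − 0.9735 = 0.6105.
(The classical prediction exceeds c; the relativistic result does not.)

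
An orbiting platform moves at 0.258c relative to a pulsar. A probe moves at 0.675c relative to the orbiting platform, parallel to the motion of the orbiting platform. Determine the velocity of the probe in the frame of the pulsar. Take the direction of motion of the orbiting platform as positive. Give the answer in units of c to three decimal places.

With v = 0.258 and u' = 0.675 (in units of c),
u = (u' + v)/(1 + u'v/c²):
u = (0.675 + 0.258) / (1 + 0.675·0.258) = 0.9330/1.1742 = 0.7946
(Galilean addition would give +0.933c.)

0.795c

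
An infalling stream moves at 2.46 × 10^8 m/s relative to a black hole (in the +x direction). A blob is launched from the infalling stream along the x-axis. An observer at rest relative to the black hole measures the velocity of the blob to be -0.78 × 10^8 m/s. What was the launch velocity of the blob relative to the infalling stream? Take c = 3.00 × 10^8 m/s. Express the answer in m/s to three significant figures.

-2.67 × 10^8 m/s

v = 0.820c, u = -0.260c.
Invert the composition law: u' = (u − v)/(1 − uv/c²).
u' = (-0.260 − 0.820) / (1 − (-0.260)(0.820)) = -1.0800/1.2132 = -0.8902.
u' = -0.8902 × 3.00 × 10^8 m/s.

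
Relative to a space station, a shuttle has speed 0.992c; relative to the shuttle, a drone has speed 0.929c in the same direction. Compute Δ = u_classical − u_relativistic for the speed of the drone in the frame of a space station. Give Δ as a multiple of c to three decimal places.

Δ = 0.921c

Galilean: u_cl = 0.929 + 0.992 = 1.9210.
Relativistic: u_rel = (0.929 + 0.992) / (1 + 0.929·0.992) = 1.9210/1.9216 = 0.9997.
Δ = 1.9210 − 0.9997 = 0.9213.
(The classical prediction exceeds c; the relativistic result does not.)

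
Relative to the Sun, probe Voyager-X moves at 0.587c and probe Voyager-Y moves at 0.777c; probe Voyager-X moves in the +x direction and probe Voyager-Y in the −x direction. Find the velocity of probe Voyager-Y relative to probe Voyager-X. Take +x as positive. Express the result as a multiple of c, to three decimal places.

β_A = 0.587, β_B = -0.777.
Transform to A's frame with the inverse velocity-addition law: u' = (u − v)/(1 − uv/c²), taking u = β_B and v = β_A.
u' = (-0.777 − 0.587) / (1 − (0.587)(-0.777)) = -1.3640/1.4561 = -0.9367.

-0.937c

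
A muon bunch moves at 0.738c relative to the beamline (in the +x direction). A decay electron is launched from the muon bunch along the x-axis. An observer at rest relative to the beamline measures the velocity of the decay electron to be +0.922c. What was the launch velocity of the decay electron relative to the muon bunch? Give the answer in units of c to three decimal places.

Invert the composition law: u' = (u − v)/(1 − uv/c²).
u' = (0.922 − 0.738) / (1 − (0.922)(0.738)) = 0.1840/0.3196 = 0.5758.

+0.576c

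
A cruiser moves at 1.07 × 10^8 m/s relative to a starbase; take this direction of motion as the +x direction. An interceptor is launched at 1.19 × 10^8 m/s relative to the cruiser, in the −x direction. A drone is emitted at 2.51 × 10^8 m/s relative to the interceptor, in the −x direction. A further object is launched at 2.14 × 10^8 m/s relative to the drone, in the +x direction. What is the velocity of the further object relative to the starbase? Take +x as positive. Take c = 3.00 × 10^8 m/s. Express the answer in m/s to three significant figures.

-1.04 × 10^8 m/s

Apply u = (u' + v)/(1 + u'v/c²) successively, working outward toward the starbase.
(Dividing each given speed by c = 3.00 × 10^8 m/s to work in units of c.)
Start: velocity of the cruiser relative to the starbase = 0.3567c.
Compose with the interceptor (u' = -0.397 in the cruiser frame): u_1 = (-0.397 + 0.357) / (1 + (-0.397)·0.357) = -0.0400/0.8585 = -0.0466.
Compose with the drone (u' = -0.837 in the interceptor frame): u_2 = (-0.837 + (-0.047)) / (1 + (-0.837)·(-0.047)) = -0.8833/1.0390 = -0.8501.
Compose with the further object (u' = 0.713 in the drone frame): u_3 = (0.713 + (-0.850)) / (1 + 0.713·(-0.850)) = -0.1368/0.3936 = -0.3475.
So u = -0.3475 × 3.00 × 10^8 m/s.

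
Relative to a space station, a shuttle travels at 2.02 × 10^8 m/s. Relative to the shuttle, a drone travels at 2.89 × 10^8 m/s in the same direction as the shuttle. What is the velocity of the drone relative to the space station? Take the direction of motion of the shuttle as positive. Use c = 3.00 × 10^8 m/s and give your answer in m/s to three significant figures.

2.98 × 10^8 m/s

In units of c (dividing by 3.00 × 10^8 m/s): v = 0.673, u' = 0.963.
u = (u' + v)/(1 + u'v/c²):
u = (0.963 + 0.673) / (1 + 0.963·0.673) = 1.6367/1.6486 = 0.9927
(Galilean addition would give +1.637c, exceeding c.)
Converting back: u = 0.9927 × 3.00 × 10^8 m/s.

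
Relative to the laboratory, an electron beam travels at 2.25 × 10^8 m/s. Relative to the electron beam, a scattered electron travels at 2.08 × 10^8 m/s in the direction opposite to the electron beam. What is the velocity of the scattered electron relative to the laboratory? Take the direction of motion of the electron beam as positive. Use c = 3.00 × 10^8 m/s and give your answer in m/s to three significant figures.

+3.54 × 10^7 m/s

In units of c (dividing by 3.00 × 10^8 m/s): v = 0.750, u' = -0.693.
u = (u' + v)/(1 + u'v/c²):
u = (-0.693 + 0.750) / (1 + (-0.693)·0.750) = 0.0567/0.4800 = 0.1181
(Galilean addition would give +0.057c.)
Converting back: u = 0.1181 × 3.00 × 10^8 m/s.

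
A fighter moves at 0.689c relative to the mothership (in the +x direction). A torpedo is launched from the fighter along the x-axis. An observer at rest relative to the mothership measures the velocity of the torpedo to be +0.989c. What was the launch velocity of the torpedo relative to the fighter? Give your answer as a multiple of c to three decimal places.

+0.942c

Invert the composition law: u' = (u − v)/(1 − uv/c²).
u' = (0.989 − 0.689) / (1 − (0.989)(0.689)) = 0.3000/0.3186 = 0.9417.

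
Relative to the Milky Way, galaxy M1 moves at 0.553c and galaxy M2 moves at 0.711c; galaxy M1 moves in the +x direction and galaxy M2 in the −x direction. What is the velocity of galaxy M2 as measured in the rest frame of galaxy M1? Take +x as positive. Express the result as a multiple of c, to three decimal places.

-0.907c

β_A = 0.553, β_B = -0.711.
Transform to A's frame with the inverse velocity-addition law: u' = (u − v)/(1 − uv/c²), taking u = β_B and v = β_A.
u' = (-0.711 − 0.553) / (1 − (0.553)(-0.711)) = -1.2640/1.3932 = -0.9073.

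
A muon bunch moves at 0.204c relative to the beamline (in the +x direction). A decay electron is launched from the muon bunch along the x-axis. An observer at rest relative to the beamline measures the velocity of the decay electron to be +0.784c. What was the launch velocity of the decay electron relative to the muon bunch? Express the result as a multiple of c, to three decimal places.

+0.690c

Invert the composition law: u' = (u − v)/(1 − uv/c²).
u' = (0.784 − 0.204) / (1 − (0.784)(0.204)) = 0.5800/0.8401 = 0.6904.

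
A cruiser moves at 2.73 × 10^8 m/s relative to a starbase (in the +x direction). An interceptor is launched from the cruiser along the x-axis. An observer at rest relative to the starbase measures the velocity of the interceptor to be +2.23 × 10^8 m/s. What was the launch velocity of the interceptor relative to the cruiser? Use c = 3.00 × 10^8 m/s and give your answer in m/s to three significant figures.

-1.55 × 10^8 m/s

v = 0.910c, u = 0.743c.
Invert the composition law: u' = (u − v)/(1 − uv/c²).
u' = (0.743 − 0.910) / (1 − (0.743)(0.910)) = -0.1667/0.3236 = -0.5151.
u' = -0.5151 × 3.00 × 10^8 m/s.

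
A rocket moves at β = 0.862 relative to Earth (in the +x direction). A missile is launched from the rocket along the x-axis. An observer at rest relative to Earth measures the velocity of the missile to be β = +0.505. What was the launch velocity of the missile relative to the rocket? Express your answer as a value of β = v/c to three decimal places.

β = -0.632

Invert the composition law: u' = (u − v)/(1 − uv/c²).
u' = (0.505 − 0.862) / (1 − (0.505)(0.862)) = -0.3570/0.5647 = -0.6322.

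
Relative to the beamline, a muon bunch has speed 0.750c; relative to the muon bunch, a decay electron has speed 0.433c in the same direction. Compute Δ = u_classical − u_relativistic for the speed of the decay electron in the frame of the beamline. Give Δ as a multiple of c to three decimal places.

Galilean: u_cl = 0.433 + 0.750 = 1.1830.
Relativistic: u_rel = (0.433 + 0.750) / (1 + 0.433·0.750) = 1.1830/1.3248 = 0.8930.
Δ = 1.1830 − 0.8930 = 0.2900.
(The classical prediction exceeds c; the relativistic result does not.)

Δ = 0.290c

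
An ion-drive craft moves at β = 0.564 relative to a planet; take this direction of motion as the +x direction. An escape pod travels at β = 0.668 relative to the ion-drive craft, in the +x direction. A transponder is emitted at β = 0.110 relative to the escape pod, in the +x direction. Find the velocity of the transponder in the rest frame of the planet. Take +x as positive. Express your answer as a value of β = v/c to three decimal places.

β = 0.915

Apply u = (u' + v)/(1 + u'v/c²) successively, working outward toward the planet.
Start: velocity of the ion-drive craft relative to the planet = 0.5640c.
Compose with the escape pod (u' = 0.668 in the ion-drive craft frame): u_1 = (0.668 + 0.564) / (1 + 0.668·0.564) = 1.2320/1.3768 = 0.8949.
Compose with the transponder (u' = 0.110 in the escape pod frame): u_2 = (0.110 + 0.895) / (1 + 0.110·0.895) = 1.0049/1.0984 = 0.9148.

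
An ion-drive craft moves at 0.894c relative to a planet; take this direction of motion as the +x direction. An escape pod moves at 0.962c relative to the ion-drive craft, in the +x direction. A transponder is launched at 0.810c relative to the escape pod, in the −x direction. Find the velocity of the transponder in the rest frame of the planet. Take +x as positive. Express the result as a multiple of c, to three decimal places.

+0.980c

Apply u = (u' + v)/(1 + u'v/c²) successively, working outward toward the planet.
Start: velocity of the ion-drive craft relative to the planet = 0.8940c.
Compose with the escape pod (u' = 0.962 in the ion-drive craft frame): u_1 = (0.962 + 0.894) / (1 + 0.962·0.894) = 1.8560/1.8600 = 0.9978.
Compose with the transponder (u' = -0.810 in the escape pod frame): u_2 = (-0.810 + 0.998) / (1 + (-0.810)·0.998) = 0.1878/0.1918 = 0.9796.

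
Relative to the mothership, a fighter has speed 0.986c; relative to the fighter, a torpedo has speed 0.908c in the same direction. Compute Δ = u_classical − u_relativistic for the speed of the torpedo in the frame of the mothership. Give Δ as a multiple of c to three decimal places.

Δ = 0.895c

Galilean: u_cl = 0.908 + 0.986 = 1.8940.
Relativistic: u_rel = (0.908 + 0.986) / (1 + 0.908·0.986) = 1.8940/1.8953 = 0.9993.
Δ = 1.8940 − 0.9993 = 0.8947.
(The classical prediction exceeds c; the relativistic result does not.)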